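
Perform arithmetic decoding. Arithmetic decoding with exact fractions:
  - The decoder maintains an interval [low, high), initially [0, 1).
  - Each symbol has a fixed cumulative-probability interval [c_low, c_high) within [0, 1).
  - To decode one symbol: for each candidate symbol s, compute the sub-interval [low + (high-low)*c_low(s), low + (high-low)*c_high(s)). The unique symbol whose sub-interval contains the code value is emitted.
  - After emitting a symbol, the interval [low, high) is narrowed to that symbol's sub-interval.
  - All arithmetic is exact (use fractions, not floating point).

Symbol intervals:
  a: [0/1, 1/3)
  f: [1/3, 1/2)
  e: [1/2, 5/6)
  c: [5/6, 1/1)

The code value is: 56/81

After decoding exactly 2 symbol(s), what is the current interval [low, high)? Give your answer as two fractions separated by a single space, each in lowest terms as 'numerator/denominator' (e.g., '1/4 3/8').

Answer: 2/3 7/9

Derivation:
Step 1: interval [0/1, 1/1), width = 1/1 - 0/1 = 1/1
  'a': [0/1 + 1/1*0/1, 0/1 + 1/1*1/3) = [0/1, 1/3)
  'f': [0/1 + 1/1*1/3, 0/1 + 1/1*1/2) = [1/3, 1/2)
  'e': [0/1 + 1/1*1/2, 0/1 + 1/1*5/6) = [1/2, 5/6) <- contains code 56/81
  'c': [0/1 + 1/1*5/6, 0/1 + 1/1*1/1) = [5/6, 1/1)
  emit 'e', narrow to [1/2, 5/6)
Step 2: interval [1/2, 5/6), width = 5/6 - 1/2 = 1/3
  'a': [1/2 + 1/3*0/1, 1/2 + 1/3*1/3) = [1/2, 11/18)
  'f': [1/2 + 1/3*1/3, 1/2 + 1/3*1/2) = [11/18, 2/3)
  'e': [1/2 + 1/3*1/2, 1/2 + 1/3*5/6) = [2/3, 7/9) <- contains code 56/81
  'c': [1/2 + 1/3*5/6, 1/2 + 1/3*1/1) = [7/9, 5/6)
  emit 'e', narrow to [2/3, 7/9)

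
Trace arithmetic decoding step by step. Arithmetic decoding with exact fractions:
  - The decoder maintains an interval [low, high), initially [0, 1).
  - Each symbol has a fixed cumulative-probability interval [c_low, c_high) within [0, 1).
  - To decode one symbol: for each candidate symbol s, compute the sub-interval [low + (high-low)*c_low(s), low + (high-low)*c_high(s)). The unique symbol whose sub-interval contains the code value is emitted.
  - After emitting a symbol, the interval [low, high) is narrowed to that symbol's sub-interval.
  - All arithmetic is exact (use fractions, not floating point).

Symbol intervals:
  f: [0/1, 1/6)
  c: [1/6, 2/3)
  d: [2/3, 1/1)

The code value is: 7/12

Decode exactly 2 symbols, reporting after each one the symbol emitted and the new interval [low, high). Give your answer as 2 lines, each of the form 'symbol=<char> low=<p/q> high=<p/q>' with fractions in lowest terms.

Step 1: interval [0/1, 1/1), width = 1/1 - 0/1 = 1/1
  'f': [0/1 + 1/1*0/1, 0/1 + 1/1*1/6) = [0/1, 1/6)
  'c': [0/1 + 1/1*1/6, 0/1 + 1/1*2/3) = [1/6, 2/3) <- contains code 7/12
  'd': [0/1 + 1/1*2/3, 0/1 + 1/1*1/1) = [2/3, 1/1)
  emit 'c', narrow to [1/6, 2/3)
Step 2: interval [1/6, 2/3), width = 2/3 - 1/6 = 1/2
  'f': [1/6 + 1/2*0/1, 1/6 + 1/2*1/6) = [1/6, 1/4)
  'c': [1/6 + 1/2*1/6, 1/6 + 1/2*2/3) = [1/4, 1/2)
  'd': [1/6 + 1/2*2/3, 1/6 + 1/2*1/1) = [1/2, 2/3) <- contains code 7/12
  emit 'd', narrow to [1/2, 2/3)

Answer: symbol=c low=1/6 high=2/3
symbol=d low=1/2 high=2/3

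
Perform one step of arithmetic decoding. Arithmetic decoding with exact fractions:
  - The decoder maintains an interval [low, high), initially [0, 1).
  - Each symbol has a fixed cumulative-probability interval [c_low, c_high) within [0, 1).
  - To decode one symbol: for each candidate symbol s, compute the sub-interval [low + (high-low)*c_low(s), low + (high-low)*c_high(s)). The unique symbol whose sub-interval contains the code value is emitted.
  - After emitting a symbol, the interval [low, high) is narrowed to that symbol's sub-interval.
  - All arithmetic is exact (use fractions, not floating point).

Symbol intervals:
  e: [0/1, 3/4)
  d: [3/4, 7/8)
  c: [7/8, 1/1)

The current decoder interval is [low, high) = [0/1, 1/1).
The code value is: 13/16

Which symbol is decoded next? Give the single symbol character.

Answer: d

Derivation:
Interval width = high − low = 1/1 − 0/1 = 1/1
Scaled code = (code − low) / width = (13/16 − 0/1) / 1/1 = 13/16
  e: [0/1, 3/4) 
  d: [3/4, 7/8) ← scaled code falls here ✓
  c: [7/8, 1/1) 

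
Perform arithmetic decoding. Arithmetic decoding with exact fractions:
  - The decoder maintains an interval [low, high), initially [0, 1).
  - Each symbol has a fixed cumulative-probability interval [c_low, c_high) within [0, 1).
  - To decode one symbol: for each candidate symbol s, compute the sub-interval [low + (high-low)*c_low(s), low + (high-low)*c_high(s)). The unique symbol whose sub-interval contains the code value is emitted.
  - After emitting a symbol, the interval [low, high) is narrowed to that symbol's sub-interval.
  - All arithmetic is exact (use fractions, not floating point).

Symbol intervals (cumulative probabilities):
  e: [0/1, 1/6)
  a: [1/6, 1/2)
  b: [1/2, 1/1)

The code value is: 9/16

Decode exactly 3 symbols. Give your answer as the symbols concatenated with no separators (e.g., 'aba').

Step 1: interval [0/1, 1/1), width = 1/1 - 0/1 = 1/1
  'e': [0/1 + 1/1*0/1, 0/1 + 1/1*1/6) = [0/1, 1/6)
  'a': [0/1 + 1/1*1/6, 0/1 + 1/1*1/2) = [1/6, 1/2)
  'b': [0/1 + 1/1*1/2, 0/1 + 1/1*1/1) = [1/2, 1/1) <- contains code 9/16
  emit 'b', narrow to [1/2, 1/1)
Step 2: interval [1/2, 1/1), width = 1/1 - 1/2 = 1/2
  'e': [1/2 + 1/2*0/1, 1/2 + 1/2*1/6) = [1/2, 7/12) <- contains code 9/16
  'a': [1/2 + 1/2*1/6, 1/2 + 1/2*1/2) = [7/12, 3/4)
  'b': [1/2 + 1/2*1/2, 1/2 + 1/2*1/1) = [3/4, 1/1)
  emit 'e', narrow to [1/2, 7/12)
Step 3: interval [1/2, 7/12), width = 7/12 - 1/2 = 1/12
  'e': [1/2 + 1/12*0/1, 1/2 + 1/12*1/6) = [1/2, 37/72)
  'a': [1/2 + 1/12*1/6, 1/2 + 1/12*1/2) = [37/72, 13/24)
  'b': [1/2 + 1/12*1/2, 1/2 + 1/12*1/1) = [13/24, 7/12) <- contains code 9/16
  emit 'b', narrow to [13/24, 7/12)

Answer: beb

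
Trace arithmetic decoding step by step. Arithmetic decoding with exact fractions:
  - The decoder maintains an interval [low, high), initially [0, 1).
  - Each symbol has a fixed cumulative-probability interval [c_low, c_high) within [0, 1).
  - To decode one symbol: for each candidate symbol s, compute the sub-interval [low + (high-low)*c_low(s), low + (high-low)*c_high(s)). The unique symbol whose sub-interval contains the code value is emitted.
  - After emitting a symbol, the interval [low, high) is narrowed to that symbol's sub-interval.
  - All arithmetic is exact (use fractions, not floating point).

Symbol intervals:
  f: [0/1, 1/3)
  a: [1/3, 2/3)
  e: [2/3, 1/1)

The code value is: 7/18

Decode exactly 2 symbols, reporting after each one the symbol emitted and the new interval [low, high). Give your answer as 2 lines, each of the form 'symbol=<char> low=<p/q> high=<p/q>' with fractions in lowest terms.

Step 1: interval [0/1, 1/1), width = 1/1 - 0/1 = 1/1
  'f': [0/1 + 1/1*0/1, 0/1 + 1/1*1/3) = [0/1, 1/3)
  'a': [0/1 + 1/1*1/3, 0/1 + 1/1*2/3) = [1/3, 2/3) <- contains code 7/18
  'e': [0/1 + 1/1*2/3, 0/1 + 1/1*1/1) = [2/3, 1/1)
  emit 'a', narrow to [1/3, 2/3)
Step 2: interval [1/3, 2/3), width = 2/3 - 1/3 = 1/3
  'f': [1/3 + 1/3*0/1, 1/3 + 1/3*1/3) = [1/3, 4/9) <- contains code 7/18
  'a': [1/3 + 1/3*1/3, 1/3 + 1/3*2/3) = [4/9, 5/9)
  'e': [1/3 + 1/3*2/3, 1/3 + 1/3*1/1) = [5/9, 2/3)
  emit 'f', narrow to [1/3, 4/9)

Answer: symbol=a low=1/3 high=2/3
symbol=f low=1/3 high=4/9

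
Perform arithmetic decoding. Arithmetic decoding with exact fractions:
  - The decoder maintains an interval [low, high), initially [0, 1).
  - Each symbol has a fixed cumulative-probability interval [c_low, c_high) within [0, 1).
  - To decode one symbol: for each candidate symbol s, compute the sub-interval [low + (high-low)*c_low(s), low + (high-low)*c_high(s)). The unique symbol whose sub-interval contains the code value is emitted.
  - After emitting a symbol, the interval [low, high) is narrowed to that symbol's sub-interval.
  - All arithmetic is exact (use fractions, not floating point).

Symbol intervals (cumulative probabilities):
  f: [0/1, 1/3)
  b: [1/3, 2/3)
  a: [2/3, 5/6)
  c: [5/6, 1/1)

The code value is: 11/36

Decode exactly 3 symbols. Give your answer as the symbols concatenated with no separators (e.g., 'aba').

Step 1: interval [0/1, 1/1), width = 1/1 - 0/1 = 1/1
  'f': [0/1 + 1/1*0/1, 0/1 + 1/1*1/3) = [0/1, 1/3) <- contains code 11/36
  'b': [0/1 + 1/1*1/3, 0/1 + 1/1*2/3) = [1/3, 2/3)
  'a': [0/1 + 1/1*2/3, 0/1 + 1/1*5/6) = [2/3, 5/6)
  'c': [0/1 + 1/1*5/6, 0/1 + 1/1*1/1) = [5/6, 1/1)
  emit 'f', narrow to [0/1, 1/3)
Step 2: interval [0/1, 1/3), width = 1/3 - 0/1 = 1/3
  'f': [0/1 + 1/3*0/1, 0/1 + 1/3*1/3) = [0/1, 1/9)
  'b': [0/1 + 1/3*1/3, 0/1 + 1/3*2/3) = [1/9, 2/9)
  'a': [0/1 + 1/3*2/3, 0/1 + 1/3*5/6) = [2/9, 5/18)
  'c': [0/1 + 1/3*5/6, 0/1 + 1/3*1/1) = [5/18, 1/3) <- contains code 11/36
  emit 'c', narrow to [5/18, 1/3)
Step 3: interval [5/18, 1/3), width = 1/3 - 5/18 = 1/18
  'f': [5/18 + 1/18*0/1, 5/18 + 1/18*1/3) = [5/18, 8/27)
  'b': [5/18 + 1/18*1/3, 5/18 + 1/18*2/3) = [8/27, 17/54) <- contains code 11/36
  'a': [5/18 + 1/18*2/3, 5/18 + 1/18*5/6) = [17/54, 35/108)
  'c': [5/18 + 1/18*5/6, 5/18 + 1/18*1/1) = [35/108, 1/3)
  emit 'b', narrow to [8/27, 17/54)

Answer: fcb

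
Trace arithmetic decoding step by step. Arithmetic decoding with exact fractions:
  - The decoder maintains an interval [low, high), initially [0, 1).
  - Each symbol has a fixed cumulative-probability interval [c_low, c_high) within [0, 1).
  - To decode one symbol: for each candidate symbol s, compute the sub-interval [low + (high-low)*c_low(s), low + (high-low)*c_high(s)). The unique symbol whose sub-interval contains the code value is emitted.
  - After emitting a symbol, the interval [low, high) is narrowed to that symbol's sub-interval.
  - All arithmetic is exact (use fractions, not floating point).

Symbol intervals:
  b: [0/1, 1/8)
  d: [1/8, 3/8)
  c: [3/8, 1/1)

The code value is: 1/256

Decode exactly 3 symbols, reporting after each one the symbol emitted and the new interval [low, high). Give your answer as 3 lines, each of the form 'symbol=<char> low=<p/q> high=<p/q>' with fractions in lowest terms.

Step 1: interval [0/1, 1/1), width = 1/1 - 0/1 = 1/1
  'b': [0/1 + 1/1*0/1, 0/1 + 1/1*1/8) = [0/1, 1/8) <- contains code 1/256
  'd': [0/1 + 1/1*1/8, 0/1 + 1/1*3/8) = [1/8, 3/8)
  'c': [0/1 + 1/1*3/8, 0/1 + 1/1*1/1) = [3/8, 1/1)
  emit 'b', narrow to [0/1, 1/8)
Step 2: interval [0/1, 1/8), width = 1/8 - 0/1 = 1/8
  'b': [0/1 + 1/8*0/1, 0/1 + 1/8*1/8) = [0/1, 1/64) <- contains code 1/256
  'd': [0/1 + 1/8*1/8, 0/1 + 1/8*3/8) = [1/64, 3/64)
  'c': [0/1 + 1/8*3/8, 0/1 + 1/8*1/1) = [3/64, 1/8)
  emit 'b', narrow to [0/1, 1/64)
Step 3: interval [0/1, 1/64), width = 1/64 - 0/1 = 1/64
  'b': [0/1 + 1/64*0/1, 0/1 + 1/64*1/8) = [0/1, 1/512)
  'd': [0/1 + 1/64*1/8, 0/1 + 1/64*3/8) = [1/512, 3/512) <- contains code 1/256
  'c': [0/1 + 1/64*3/8, 0/1 + 1/64*1/1) = [3/512, 1/64)
  emit 'd', narrow to [1/512, 3/512)

Answer: symbol=b low=0/1 high=1/8
symbol=b low=0/1 high=1/64
symbol=d low=1/512 high=3/512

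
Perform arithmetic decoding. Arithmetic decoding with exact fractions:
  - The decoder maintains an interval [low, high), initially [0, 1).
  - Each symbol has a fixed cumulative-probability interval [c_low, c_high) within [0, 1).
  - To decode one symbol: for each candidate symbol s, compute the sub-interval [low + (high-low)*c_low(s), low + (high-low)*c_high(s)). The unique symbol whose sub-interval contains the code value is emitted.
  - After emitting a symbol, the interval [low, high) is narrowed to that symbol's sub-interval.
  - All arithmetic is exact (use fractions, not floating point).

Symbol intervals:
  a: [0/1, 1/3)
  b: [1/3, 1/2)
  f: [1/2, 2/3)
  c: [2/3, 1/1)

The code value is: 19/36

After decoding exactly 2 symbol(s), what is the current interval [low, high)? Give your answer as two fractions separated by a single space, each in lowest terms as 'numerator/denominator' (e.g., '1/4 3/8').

Step 1: interval [0/1, 1/1), width = 1/1 - 0/1 = 1/1
  'a': [0/1 + 1/1*0/1, 0/1 + 1/1*1/3) = [0/1, 1/3)
  'b': [0/1 + 1/1*1/3, 0/1 + 1/1*1/2) = [1/3, 1/2)
  'f': [0/1 + 1/1*1/2, 0/1 + 1/1*2/3) = [1/2, 2/3) <- contains code 19/36
  'c': [0/1 + 1/1*2/3, 0/1 + 1/1*1/1) = [2/3, 1/1)
  emit 'f', narrow to [1/2, 2/3)
Step 2: interval [1/2, 2/3), width = 2/3 - 1/2 = 1/6
  'a': [1/2 + 1/6*0/1, 1/2 + 1/6*1/3) = [1/2, 5/9) <- contains code 19/36
  'b': [1/2 + 1/6*1/3, 1/2 + 1/6*1/2) = [5/9, 7/12)
  'f': [1/2 + 1/6*1/2, 1/2 + 1/6*2/3) = [7/12, 11/18)
  'c': [1/2 + 1/6*2/3, 1/2 + 1/6*1/1) = [11/18, 2/3)
  emit 'a', narrow to [1/2, 5/9)

Answer: 1/2 5/9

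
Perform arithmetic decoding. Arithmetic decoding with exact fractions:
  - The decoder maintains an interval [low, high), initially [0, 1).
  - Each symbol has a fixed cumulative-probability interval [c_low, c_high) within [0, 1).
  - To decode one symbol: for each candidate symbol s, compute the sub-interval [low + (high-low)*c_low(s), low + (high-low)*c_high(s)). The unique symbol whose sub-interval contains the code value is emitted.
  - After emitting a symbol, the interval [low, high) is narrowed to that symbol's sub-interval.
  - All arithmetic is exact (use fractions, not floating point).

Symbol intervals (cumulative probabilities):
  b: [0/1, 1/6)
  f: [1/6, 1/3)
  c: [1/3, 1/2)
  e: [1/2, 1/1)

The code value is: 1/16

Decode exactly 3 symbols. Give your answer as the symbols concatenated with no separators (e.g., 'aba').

Answer: bcf

Derivation:
Step 1: interval [0/1, 1/1), width = 1/1 - 0/1 = 1/1
  'b': [0/1 + 1/1*0/1, 0/1 + 1/1*1/6) = [0/1, 1/6) <- contains code 1/16
  'f': [0/1 + 1/1*1/6, 0/1 + 1/1*1/3) = [1/6, 1/3)
  'c': [0/1 + 1/1*1/3, 0/1 + 1/1*1/2) = [1/3, 1/2)
  'e': [0/1 + 1/1*1/2, 0/1 + 1/1*1/1) = [1/2, 1/1)
  emit 'b', narrow to [0/1, 1/6)
Step 2: interval [0/1, 1/6), width = 1/6 - 0/1 = 1/6
  'b': [0/1 + 1/6*0/1, 0/1 + 1/6*1/6) = [0/1, 1/36)
  'f': [0/1 + 1/6*1/6, 0/1 + 1/6*1/3) = [1/36, 1/18)
  'c': [0/1 + 1/6*1/3, 0/1 + 1/6*1/2) = [1/18, 1/12) <- contains code 1/16
  'e': [0/1 + 1/6*1/2, 0/1 + 1/6*1/1) = [1/12, 1/6)
  emit 'c', narrow to [1/18, 1/12)
Step 3: interval [1/18, 1/12), width = 1/12 - 1/18 = 1/36
  'b': [1/18 + 1/36*0/1, 1/18 + 1/36*1/6) = [1/18, 13/216)
  'f': [1/18 + 1/36*1/6, 1/18 + 1/36*1/3) = [13/216, 7/108) <- contains code 1/16
  'c': [1/18 + 1/36*1/3, 1/18 + 1/36*1/2) = [7/108, 5/72)
  'e': [1/18 + 1/36*1/2, 1/18 + 1/36*1/1) = [5/72, 1/12)
  emit 'f', narrow to [13/216, 7/108)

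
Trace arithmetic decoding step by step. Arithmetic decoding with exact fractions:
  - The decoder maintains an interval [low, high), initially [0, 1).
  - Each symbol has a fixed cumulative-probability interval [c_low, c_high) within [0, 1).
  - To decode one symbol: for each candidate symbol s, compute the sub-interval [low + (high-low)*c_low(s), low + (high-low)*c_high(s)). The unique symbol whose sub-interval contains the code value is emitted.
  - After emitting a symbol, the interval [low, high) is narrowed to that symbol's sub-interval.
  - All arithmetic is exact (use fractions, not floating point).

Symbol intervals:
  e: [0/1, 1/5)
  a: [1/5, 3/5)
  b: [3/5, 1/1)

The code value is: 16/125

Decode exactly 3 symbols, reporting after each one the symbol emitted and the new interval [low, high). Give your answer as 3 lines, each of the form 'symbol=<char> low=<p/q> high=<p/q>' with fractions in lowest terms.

Answer: symbol=e low=0/1 high=1/5
symbol=b low=3/25 high=1/5
symbol=e low=3/25 high=17/125

Derivation:
Step 1: interval [0/1, 1/1), width = 1/1 - 0/1 = 1/1
  'e': [0/1 + 1/1*0/1, 0/1 + 1/1*1/5) = [0/1, 1/5) <- contains code 16/125
  'a': [0/1 + 1/1*1/5, 0/1 + 1/1*3/5) = [1/5, 3/5)
  'b': [0/1 + 1/1*3/5, 0/1 + 1/1*1/1) = [3/5, 1/1)
  emit 'e', narrow to [0/1, 1/5)
Step 2: interval [0/1, 1/5), width = 1/5 - 0/1 = 1/5
  'e': [0/1 + 1/5*0/1, 0/1 + 1/5*1/5) = [0/1, 1/25)
  'a': [0/1 + 1/5*1/5, 0/1 + 1/5*3/5) = [1/25, 3/25)
  'b': [0/1 + 1/5*3/5, 0/1 + 1/5*1/1) = [3/25, 1/5) <- contains code 16/125
  emit 'b', narrow to [3/25, 1/5)
Step 3: interval [3/25, 1/5), width = 1/5 - 3/25 = 2/25
  'e': [3/25 + 2/25*0/1, 3/25 + 2/25*1/5) = [3/25, 17/125) <- contains code 16/125
  'a': [3/25 + 2/25*1/5, 3/25 + 2/25*3/5) = [17/125, 21/125)
  'b': [3/25 + 2/25*3/5, 3/25 + 2/25*1/1) = [21/125, 1/5)
  emit 'e', narrow to [3/25, 17/125)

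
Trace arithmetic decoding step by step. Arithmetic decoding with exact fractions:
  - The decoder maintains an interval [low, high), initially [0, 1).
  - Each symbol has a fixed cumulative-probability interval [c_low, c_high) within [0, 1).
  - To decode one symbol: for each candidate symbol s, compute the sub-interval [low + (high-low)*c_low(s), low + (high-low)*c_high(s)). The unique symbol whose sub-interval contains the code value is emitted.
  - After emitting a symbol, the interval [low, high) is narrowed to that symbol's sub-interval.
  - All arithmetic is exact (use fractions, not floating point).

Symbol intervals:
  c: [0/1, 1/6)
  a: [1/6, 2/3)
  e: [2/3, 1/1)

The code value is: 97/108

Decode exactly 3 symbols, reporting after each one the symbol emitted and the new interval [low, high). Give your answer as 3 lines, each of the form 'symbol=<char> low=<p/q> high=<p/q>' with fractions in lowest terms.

Answer: symbol=e low=2/3 high=1/1
symbol=e low=8/9 high=1/1
symbol=c low=8/9 high=49/54

Derivation:
Step 1: interval [0/1, 1/1), width = 1/1 - 0/1 = 1/1
  'c': [0/1 + 1/1*0/1, 0/1 + 1/1*1/6) = [0/1, 1/6)
  'a': [0/1 + 1/1*1/6, 0/1 + 1/1*2/3) = [1/6, 2/3)
  'e': [0/1 + 1/1*2/3, 0/1 + 1/1*1/1) = [2/3, 1/1) <- contains code 97/108
  emit 'e', narrow to [2/3, 1/1)
Step 2: interval [2/3, 1/1), width = 1/1 - 2/3 = 1/3
  'c': [2/3 + 1/3*0/1, 2/3 + 1/3*1/6) = [2/3, 13/18)
  'a': [2/3 + 1/3*1/6, 2/3 + 1/3*2/3) = [13/18, 8/9)
  'e': [2/3 + 1/3*2/3, 2/3 + 1/3*1/1) = [8/9, 1/1) <- contains code 97/108
  emit 'e', narrow to [8/9, 1/1)
Step 3: interval [8/9, 1/1), width = 1/1 - 8/9 = 1/9
  'c': [8/9 + 1/9*0/1, 8/9 + 1/9*1/6) = [8/9, 49/54) <- contains code 97/108
  'a': [8/9 + 1/9*1/6, 8/9 + 1/9*2/3) = [49/54, 26/27)
  'e': [8/9 + 1/9*2/3, 8/9 + 1/9*1/1) = [26/27, 1/1)
  emit 'c', narrow to [8/9, 49/54)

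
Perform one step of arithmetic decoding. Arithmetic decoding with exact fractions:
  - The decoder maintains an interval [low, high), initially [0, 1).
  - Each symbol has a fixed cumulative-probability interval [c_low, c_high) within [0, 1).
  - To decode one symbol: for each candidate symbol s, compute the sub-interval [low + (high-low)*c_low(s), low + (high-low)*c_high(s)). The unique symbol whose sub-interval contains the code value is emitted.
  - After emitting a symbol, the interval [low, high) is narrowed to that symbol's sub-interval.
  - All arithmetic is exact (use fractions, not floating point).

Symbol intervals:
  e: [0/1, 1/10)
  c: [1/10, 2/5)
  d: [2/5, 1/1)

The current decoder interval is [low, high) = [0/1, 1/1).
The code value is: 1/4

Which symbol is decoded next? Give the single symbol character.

Interval width = high − low = 1/1 − 0/1 = 1/1
Scaled code = (code − low) / width = (1/4 − 0/1) / 1/1 = 1/4
  e: [0/1, 1/10) 
  c: [1/10, 2/5) ← scaled code falls here ✓
  d: [2/5, 1/1) 

Answer: c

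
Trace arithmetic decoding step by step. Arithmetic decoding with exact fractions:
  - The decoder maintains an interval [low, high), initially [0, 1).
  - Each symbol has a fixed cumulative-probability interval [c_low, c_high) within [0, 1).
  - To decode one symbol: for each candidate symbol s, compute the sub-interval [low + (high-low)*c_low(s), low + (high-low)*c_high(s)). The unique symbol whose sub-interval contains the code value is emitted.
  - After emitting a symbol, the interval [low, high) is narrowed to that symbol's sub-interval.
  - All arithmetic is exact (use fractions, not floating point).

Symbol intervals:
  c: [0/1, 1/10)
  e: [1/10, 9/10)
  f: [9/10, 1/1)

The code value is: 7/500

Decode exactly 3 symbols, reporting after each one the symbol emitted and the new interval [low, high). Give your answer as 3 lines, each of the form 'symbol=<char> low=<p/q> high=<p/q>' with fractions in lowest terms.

Step 1: interval [0/1, 1/1), width = 1/1 - 0/1 = 1/1
  'c': [0/1 + 1/1*0/1, 0/1 + 1/1*1/10) = [0/1, 1/10) <- contains code 7/500
  'e': [0/1 + 1/1*1/10, 0/1 + 1/1*9/10) = [1/10, 9/10)
  'f': [0/1 + 1/1*9/10, 0/1 + 1/1*1/1) = [9/10, 1/1)
  emit 'c', narrow to [0/1, 1/10)
Step 2: interval [0/1, 1/10), width = 1/10 - 0/1 = 1/10
  'c': [0/1 + 1/10*0/1, 0/1 + 1/10*1/10) = [0/1, 1/100)
  'e': [0/1 + 1/10*1/10, 0/1 + 1/10*9/10) = [1/100, 9/100) <- contains code 7/500
  'f': [0/1 + 1/10*9/10, 0/1 + 1/10*1/1) = [9/100, 1/10)
  emit 'e', narrow to [1/100, 9/100)
Step 3: interval [1/100, 9/100), width = 9/100 - 1/100 = 2/25
  'c': [1/100 + 2/25*0/1, 1/100 + 2/25*1/10) = [1/100, 9/500) <- contains code 7/500
  'e': [1/100 + 2/25*1/10, 1/100 + 2/25*9/10) = [9/500, 41/500)
  'f': [1/100 + 2/25*9/10, 1/100 + 2/25*1/1) = [41/500, 9/100)
  emit 'c', narrow to [1/100, 9/500)

Answer: symbol=c low=0/1 high=1/10
symbol=e low=1/100 high=9/100
symbol=c low=1/100 high=9/500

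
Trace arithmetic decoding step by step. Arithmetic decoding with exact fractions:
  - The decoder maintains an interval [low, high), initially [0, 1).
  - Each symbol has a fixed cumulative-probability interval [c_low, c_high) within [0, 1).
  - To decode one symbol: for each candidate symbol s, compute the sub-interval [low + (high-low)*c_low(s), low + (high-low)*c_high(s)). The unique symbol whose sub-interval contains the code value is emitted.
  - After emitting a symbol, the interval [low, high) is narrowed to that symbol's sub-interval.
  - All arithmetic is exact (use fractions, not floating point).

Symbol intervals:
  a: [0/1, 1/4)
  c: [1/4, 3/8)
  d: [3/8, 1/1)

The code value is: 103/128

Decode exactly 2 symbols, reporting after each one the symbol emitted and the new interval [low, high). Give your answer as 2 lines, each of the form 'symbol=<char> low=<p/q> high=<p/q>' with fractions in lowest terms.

Answer: symbol=d low=3/8 high=1/1
symbol=d low=39/64 high=1/1

Derivation:
Step 1: interval [0/1, 1/1), width = 1/1 - 0/1 = 1/1
  'a': [0/1 + 1/1*0/1, 0/1 + 1/1*1/4) = [0/1, 1/4)
  'c': [0/1 + 1/1*1/4, 0/1 + 1/1*3/8) = [1/4, 3/8)
  'd': [0/1 + 1/1*3/8, 0/1 + 1/1*1/1) = [3/8, 1/1) <- contains code 103/128
  emit 'd', narrow to [3/8, 1/1)
Step 2: interval [3/8, 1/1), width = 1/1 - 3/8 = 5/8
  'a': [3/8 + 5/8*0/1, 3/8 + 5/8*1/4) = [3/8, 17/32)
  'c': [3/8 + 5/8*1/4, 3/8 + 5/8*3/8) = [17/32, 39/64)
  'd': [3/8 + 5/8*3/8, 3/8 + 5/8*1/1) = [39/64, 1/1) <- contains code 103/128
  emit 'd', narrow to [39/64, 1/1)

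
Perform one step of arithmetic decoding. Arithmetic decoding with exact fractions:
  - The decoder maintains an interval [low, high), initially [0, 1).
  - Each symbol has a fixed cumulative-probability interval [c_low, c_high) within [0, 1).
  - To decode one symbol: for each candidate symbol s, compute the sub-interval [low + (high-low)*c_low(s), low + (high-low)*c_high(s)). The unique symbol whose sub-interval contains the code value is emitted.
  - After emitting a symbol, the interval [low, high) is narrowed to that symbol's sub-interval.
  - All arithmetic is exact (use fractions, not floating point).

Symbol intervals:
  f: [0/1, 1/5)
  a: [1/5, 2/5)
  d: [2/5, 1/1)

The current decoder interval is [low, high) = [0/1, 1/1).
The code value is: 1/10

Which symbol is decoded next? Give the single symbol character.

Interval width = high − low = 1/1 − 0/1 = 1/1
Scaled code = (code − low) / width = (1/10 − 0/1) / 1/1 = 1/10
  f: [0/1, 1/5) ← scaled code falls here ✓
  a: [1/5, 2/5) 
  d: [2/5, 1/1) 

Answer: f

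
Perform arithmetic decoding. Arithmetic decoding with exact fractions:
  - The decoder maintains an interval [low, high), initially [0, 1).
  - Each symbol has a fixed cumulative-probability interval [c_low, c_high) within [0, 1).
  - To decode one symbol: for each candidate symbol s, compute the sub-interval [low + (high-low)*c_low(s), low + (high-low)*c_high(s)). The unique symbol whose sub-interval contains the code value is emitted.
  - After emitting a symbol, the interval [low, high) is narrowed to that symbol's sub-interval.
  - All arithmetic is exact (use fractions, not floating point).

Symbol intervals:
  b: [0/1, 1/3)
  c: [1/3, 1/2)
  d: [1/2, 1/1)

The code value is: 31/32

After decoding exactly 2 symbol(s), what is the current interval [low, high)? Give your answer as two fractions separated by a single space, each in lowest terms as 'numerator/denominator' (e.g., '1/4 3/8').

Step 1: interval [0/1, 1/1), width = 1/1 - 0/1 = 1/1
  'b': [0/1 + 1/1*0/1, 0/1 + 1/1*1/3) = [0/1, 1/3)
  'c': [0/1 + 1/1*1/3, 0/1 + 1/1*1/2) = [1/3, 1/2)
  'd': [0/1 + 1/1*1/2, 0/1 + 1/1*1/1) = [1/2, 1/1) <- contains code 31/32
  emit 'd', narrow to [1/2, 1/1)
Step 2: interval [1/2, 1/1), width = 1/1 - 1/2 = 1/2
  'b': [1/2 + 1/2*0/1, 1/2 + 1/2*1/3) = [1/2, 2/3)
  'c': [1/2 + 1/2*1/3, 1/2 + 1/2*1/2) = [2/3, 3/4)
  'd': [1/2 + 1/2*1/2, 1/2 + 1/2*1/1) = [3/4, 1/1) <- contains code 31/32
  emit 'd', narrow to [3/4, 1/1)

Answer: 3/4 1/1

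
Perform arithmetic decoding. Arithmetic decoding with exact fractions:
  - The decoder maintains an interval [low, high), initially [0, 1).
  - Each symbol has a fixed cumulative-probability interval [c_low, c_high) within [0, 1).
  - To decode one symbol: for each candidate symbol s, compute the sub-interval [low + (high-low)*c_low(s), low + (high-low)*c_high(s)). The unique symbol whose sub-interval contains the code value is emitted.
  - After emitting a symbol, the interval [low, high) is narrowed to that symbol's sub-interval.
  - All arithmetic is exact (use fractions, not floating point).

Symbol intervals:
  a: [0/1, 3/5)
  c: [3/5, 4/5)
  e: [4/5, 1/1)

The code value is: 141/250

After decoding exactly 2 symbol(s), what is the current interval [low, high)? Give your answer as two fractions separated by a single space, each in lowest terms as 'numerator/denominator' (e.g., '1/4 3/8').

Step 1: interval [0/1, 1/1), width = 1/1 - 0/1 = 1/1
  'a': [0/1 + 1/1*0/1, 0/1 + 1/1*3/5) = [0/1, 3/5) <- contains code 141/250
  'c': [0/1 + 1/1*3/5, 0/1 + 1/1*4/5) = [3/5, 4/5)
  'e': [0/1 + 1/1*4/5, 0/1 + 1/1*1/1) = [4/5, 1/1)
  emit 'a', narrow to [0/1, 3/5)
Step 2: interval [0/1, 3/5), width = 3/5 - 0/1 = 3/5
  'a': [0/1 + 3/5*0/1, 0/1 + 3/5*3/5) = [0/1, 9/25)
  'c': [0/1 + 3/5*3/5, 0/1 + 3/5*4/5) = [9/25, 12/25)
  'e': [0/1 + 3/5*4/5, 0/1 + 3/5*1/1) = [12/25, 3/5) <- contains code 141/250
  emit 'e', narrow to [12/25, 3/5)

Answer: 12/25 3/5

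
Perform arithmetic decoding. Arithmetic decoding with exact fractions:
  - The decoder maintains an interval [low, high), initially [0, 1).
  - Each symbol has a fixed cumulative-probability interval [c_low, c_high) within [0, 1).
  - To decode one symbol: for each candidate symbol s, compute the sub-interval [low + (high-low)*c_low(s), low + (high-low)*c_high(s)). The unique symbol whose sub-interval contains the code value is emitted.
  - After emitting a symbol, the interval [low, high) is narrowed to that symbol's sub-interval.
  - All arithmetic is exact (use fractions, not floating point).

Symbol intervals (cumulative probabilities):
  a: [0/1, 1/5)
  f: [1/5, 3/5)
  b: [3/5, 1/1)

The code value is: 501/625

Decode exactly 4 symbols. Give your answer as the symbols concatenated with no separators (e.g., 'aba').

Step 1: interval [0/1, 1/1), width = 1/1 - 0/1 = 1/1
  'a': [0/1 + 1/1*0/1, 0/1 + 1/1*1/5) = [0/1, 1/5)
  'f': [0/1 + 1/1*1/5, 0/1 + 1/1*3/5) = [1/5, 3/5)
  'b': [0/1 + 1/1*3/5, 0/1 + 1/1*1/1) = [3/5, 1/1) <- contains code 501/625
  emit 'b', narrow to [3/5, 1/1)
Step 2: interval [3/5, 1/1), width = 1/1 - 3/5 = 2/5
  'a': [3/5 + 2/5*0/1, 3/5 + 2/5*1/5) = [3/5, 17/25)
  'f': [3/5 + 2/5*1/5, 3/5 + 2/5*3/5) = [17/25, 21/25) <- contains code 501/625
  'b': [3/5 + 2/5*3/5, 3/5 + 2/5*1/1) = [21/25, 1/1)
  emit 'f', narrow to [17/25, 21/25)
Step 3: interval [17/25, 21/25), width = 21/25 - 17/25 = 4/25
  'a': [17/25 + 4/25*0/1, 17/25 + 4/25*1/5) = [17/25, 89/125)
  'f': [17/25 + 4/25*1/5, 17/25 + 4/25*3/5) = [89/125, 97/125)
  'b': [17/25 + 4/25*3/5, 17/25 + 4/25*1/1) = [97/125, 21/25) <- contains code 501/625
  emit 'b', narrow to [97/125, 21/25)
Step 4: interval [97/125, 21/25), width = 21/25 - 97/125 = 8/125
  'a': [97/125 + 8/125*0/1, 97/125 + 8/125*1/5) = [97/125, 493/625)
  'f': [97/125 + 8/125*1/5, 97/125 + 8/125*3/5) = [493/625, 509/625) <- contains code 501/625
  'b': [97/125 + 8/125*3/5, 97/125 + 8/125*1/1) = [509/625, 21/25)
  emit 'f', narrow to [493/625, 509/625)

Answer: bfbf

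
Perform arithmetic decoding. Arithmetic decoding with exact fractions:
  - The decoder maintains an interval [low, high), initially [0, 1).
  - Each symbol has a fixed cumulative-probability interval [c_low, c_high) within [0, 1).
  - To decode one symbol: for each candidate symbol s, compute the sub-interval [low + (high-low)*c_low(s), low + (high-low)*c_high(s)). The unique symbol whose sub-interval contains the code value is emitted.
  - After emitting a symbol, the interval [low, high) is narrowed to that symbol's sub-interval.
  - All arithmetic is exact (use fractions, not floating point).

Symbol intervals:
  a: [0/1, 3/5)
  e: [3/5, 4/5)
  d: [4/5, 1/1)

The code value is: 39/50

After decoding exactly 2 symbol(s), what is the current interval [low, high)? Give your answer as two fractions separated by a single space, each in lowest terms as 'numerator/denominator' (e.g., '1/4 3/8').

Answer: 19/25 4/5

Derivation:
Step 1: interval [0/1, 1/1), width = 1/1 - 0/1 = 1/1
  'a': [0/1 + 1/1*0/1, 0/1 + 1/1*3/5) = [0/1, 3/5)
  'e': [0/1 + 1/1*3/5, 0/1 + 1/1*4/5) = [3/5, 4/5) <- contains code 39/50
  'd': [0/1 + 1/1*4/5, 0/1 + 1/1*1/1) = [4/5, 1/1)
  emit 'e', narrow to [3/5, 4/5)
Step 2: interval [3/5, 4/5), width = 4/5 - 3/5 = 1/5
  'a': [3/5 + 1/5*0/1, 3/5 + 1/5*3/5) = [3/5, 18/25)
  'e': [3/5 + 1/5*3/5, 3/5 + 1/5*4/5) = [18/25, 19/25)
  'd': [3/5 + 1/5*4/5, 3/5 + 1/5*1/1) = [19/25, 4/5) <- contains code 39/50
  emit 'd', narrow to [19/25, 4/5)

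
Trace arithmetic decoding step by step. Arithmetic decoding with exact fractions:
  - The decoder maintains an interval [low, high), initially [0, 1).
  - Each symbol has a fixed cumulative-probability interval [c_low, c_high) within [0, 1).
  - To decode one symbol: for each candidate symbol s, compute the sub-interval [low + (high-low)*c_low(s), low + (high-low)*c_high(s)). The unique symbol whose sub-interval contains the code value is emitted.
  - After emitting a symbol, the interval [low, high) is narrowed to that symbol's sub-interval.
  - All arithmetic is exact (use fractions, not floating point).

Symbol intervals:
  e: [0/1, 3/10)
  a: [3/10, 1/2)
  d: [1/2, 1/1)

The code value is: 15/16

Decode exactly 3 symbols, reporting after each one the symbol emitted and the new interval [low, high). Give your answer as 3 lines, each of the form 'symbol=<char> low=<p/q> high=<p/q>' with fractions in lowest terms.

Answer: symbol=d low=1/2 high=1/1
symbol=d low=3/4 high=1/1
symbol=d low=7/8 high=1/1

Derivation:
Step 1: interval [0/1, 1/1), width = 1/1 - 0/1 = 1/1
  'e': [0/1 + 1/1*0/1, 0/1 + 1/1*3/10) = [0/1, 3/10)
  'a': [0/1 + 1/1*3/10, 0/1 + 1/1*1/2) = [3/10, 1/2)
  'd': [0/1 + 1/1*1/2, 0/1 + 1/1*1/1) = [1/2, 1/1) <- contains code 15/16
  emit 'd', narrow to [1/2, 1/1)
Step 2: interval [1/2, 1/1), width = 1/1 - 1/2 = 1/2
  'e': [1/2 + 1/2*0/1, 1/2 + 1/2*3/10) = [1/2, 13/20)
  'a': [1/2 + 1/2*3/10, 1/2 + 1/2*1/2) = [13/20, 3/4)
  'd': [1/2 + 1/2*1/2, 1/2 + 1/2*1/1) = [3/4, 1/1) <- contains code 15/16
  emit 'd', narrow to [3/4, 1/1)
Step 3: interval [3/4, 1/1), width = 1/1 - 3/4 = 1/4
  'e': [3/4 + 1/4*0/1, 3/4 + 1/4*3/10) = [3/4, 33/40)
  'a': [3/4 + 1/4*3/10, 3/4 + 1/4*1/2) = [33/40, 7/8)
  'd': [3/4 + 1/4*1/2, 3/4 + 1/4*1/1) = [7/8, 1/1) <- contains code 15/16
  emit 'd', narrow to [7/8, 1/1)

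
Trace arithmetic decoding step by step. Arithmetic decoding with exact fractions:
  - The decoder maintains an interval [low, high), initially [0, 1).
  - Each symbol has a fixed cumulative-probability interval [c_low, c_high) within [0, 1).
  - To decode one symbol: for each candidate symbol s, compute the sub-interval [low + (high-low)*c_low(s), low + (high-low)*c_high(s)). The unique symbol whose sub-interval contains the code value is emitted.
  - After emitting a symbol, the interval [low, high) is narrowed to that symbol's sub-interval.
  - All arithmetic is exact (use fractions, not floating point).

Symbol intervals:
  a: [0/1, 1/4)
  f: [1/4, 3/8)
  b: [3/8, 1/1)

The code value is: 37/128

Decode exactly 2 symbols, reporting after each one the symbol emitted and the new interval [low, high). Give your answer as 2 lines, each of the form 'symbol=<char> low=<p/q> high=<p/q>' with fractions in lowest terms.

Answer: symbol=f low=1/4 high=3/8
symbol=f low=9/32 high=19/64

Derivation:
Step 1: interval [0/1, 1/1), width = 1/1 - 0/1 = 1/1
  'a': [0/1 + 1/1*0/1, 0/1 + 1/1*1/4) = [0/1, 1/4)
  'f': [0/1 + 1/1*1/4, 0/1 + 1/1*3/8) = [1/4, 3/8) <- contains code 37/128
  'b': [0/1 + 1/1*3/8, 0/1 + 1/1*1/1) = [3/8, 1/1)
  emit 'f', narrow to [1/4, 3/8)
Step 2: interval [1/4, 3/8), width = 3/8 - 1/4 = 1/8
  'a': [1/4 + 1/8*0/1, 1/4 + 1/8*1/4) = [1/4, 9/32)
  'f': [1/4 + 1/8*1/4, 1/4 + 1/8*3/8) = [9/32, 19/64) <- contains code 37/128
  'b': [1/4 + 1/8*3/8, 1/4 + 1/8*1/1) = [19/64, 3/8)
  emit 'f', narrow to [9/32, 19/64)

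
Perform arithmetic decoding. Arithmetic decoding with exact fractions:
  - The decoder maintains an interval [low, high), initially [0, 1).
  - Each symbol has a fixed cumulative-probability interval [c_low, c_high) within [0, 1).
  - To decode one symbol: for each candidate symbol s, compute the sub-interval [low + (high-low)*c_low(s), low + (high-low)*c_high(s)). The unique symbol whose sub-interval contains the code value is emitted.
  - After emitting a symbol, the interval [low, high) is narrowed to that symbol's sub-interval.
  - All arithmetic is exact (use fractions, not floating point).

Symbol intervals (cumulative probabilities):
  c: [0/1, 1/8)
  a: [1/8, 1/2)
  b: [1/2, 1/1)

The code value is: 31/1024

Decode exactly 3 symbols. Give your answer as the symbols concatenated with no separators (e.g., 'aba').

Answer: caa

Derivation:
Step 1: interval [0/1, 1/1), width = 1/1 - 0/1 = 1/1
  'c': [0/1 + 1/1*0/1, 0/1 + 1/1*1/8) = [0/1, 1/8) <- contains code 31/1024
  'a': [0/1 + 1/1*1/8, 0/1 + 1/1*1/2) = [1/8, 1/2)
  'b': [0/1 + 1/1*1/2, 0/1 + 1/1*1/1) = [1/2, 1/1)
  emit 'c', narrow to [0/1, 1/8)
Step 2: interval [0/1, 1/8), width = 1/8 - 0/1 = 1/8
  'c': [0/1 + 1/8*0/1, 0/1 + 1/8*1/8) = [0/1, 1/64)
  'a': [0/1 + 1/8*1/8, 0/1 + 1/8*1/2) = [1/64, 1/16) <- contains code 31/1024
  'b': [0/1 + 1/8*1/2, 0/1 + 1/8*1/1) = [1/16, 1/8)
  emit 'a', narrow to [1/64, 1/16)
Step 3: interval [1/64, 1/16), width = 1/16 - 1/64 = 3/64
  'c': [1/64 + 3/64*0/1, 1/64 + 3/64*1/8) = [1/64, 11/512)
  'a': [1/64 + 3/64*1/8, 1/64 + 3/64*1/2) = [11/512, 5/128) <- contains code 31/1024
  'b': [1/64 + 3/64*1/2, 1/64 + 3/64*1/1) = [5/128, 1/16)
  emit 'a', narrow to [11/512, 5/128)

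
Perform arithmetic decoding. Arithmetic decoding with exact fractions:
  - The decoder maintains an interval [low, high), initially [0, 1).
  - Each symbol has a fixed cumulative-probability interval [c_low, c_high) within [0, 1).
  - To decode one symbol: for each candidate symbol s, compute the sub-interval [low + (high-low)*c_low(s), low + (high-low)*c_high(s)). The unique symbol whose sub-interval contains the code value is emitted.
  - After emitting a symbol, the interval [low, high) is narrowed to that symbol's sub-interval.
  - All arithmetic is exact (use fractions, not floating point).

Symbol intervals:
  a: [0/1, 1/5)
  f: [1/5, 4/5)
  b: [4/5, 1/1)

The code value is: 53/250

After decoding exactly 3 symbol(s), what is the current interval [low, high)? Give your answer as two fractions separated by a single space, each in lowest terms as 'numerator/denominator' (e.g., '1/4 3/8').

Answer: 1/5 28/125

Derivation:
Step 1: interval [0/1, 1/1), width = 1/1 - 0/1 = 1/1
  'a': [0/1 + 1/1*0/1, 0/1 + 1/1*1/5) = [0/1, 1/5)
  'f': [0/1 + 1/1*1/5, 0/1 + 1/1*4/5) = [1/5, 4/5) <- contains code 53/250
  'b': [0/1 + 1/1*4/5, 0/1 + 1/1*1/1) = [4/5, 1/1)
  emit 'f', narrow to [1/5, 4/5)
Step 2: interval [1/5, 4/5), width = 4/5 - 1/5 = 3/5
  'a': [1/5 + 3/5*0/1, 1/5 + 3/5*1/5) = [1/5, 8/25) <- contains code 53/250
  'f': [1/5 + 3/5*1/5, 1/5 + 3/5*4/5) = [8/25, 17/25)
  'b': [1/5 + 3/5*4/5, 1/5 + 3/5*1/1) = [17/25, 4/5)
  emit 'a', narrow to [1/5, 8/25)
Step 3: interval [1/5, 8/25), width = 8/25 - 1/5 = 3/25
  'a': [1/5 + 3/25*0/1, 1/5 + 3/25*1/5) = [1/5, 28/125) <- contains code 53/250
  'f': [1/5 + 3/25*1/5, 1/5 + 3/25*4/5) = [28/125, 37/125)
  'b': [1/5 + 3/25*4/5, 1/5 + 3/25*1/1) = [37/125, 8/25)
  emit 'a', narrow to [1/5, 28/125)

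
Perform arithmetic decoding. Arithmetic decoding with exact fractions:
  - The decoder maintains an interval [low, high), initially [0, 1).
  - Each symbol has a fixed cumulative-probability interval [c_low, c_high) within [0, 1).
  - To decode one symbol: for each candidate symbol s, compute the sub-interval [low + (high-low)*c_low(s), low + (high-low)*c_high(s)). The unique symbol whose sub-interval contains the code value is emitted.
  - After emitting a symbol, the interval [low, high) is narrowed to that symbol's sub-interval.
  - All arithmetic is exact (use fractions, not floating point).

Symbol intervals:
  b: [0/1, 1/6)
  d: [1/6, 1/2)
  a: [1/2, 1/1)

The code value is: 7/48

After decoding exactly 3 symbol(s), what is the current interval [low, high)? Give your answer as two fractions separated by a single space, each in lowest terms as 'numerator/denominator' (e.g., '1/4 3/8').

Answer: 1/8 1/6

Derivation:
Step 1: interval [0/1, 1/1), width = 1/1 - 0/1 = 1/1
  'b': [0/1 + 1/1*0/1, 0/1 + 1/1*1/6) = [0/1, 1/6) <- contains code 7/48
  'd': [0/1 + 1/1*1/6, 0/1 + 1/1*1/2) = [1/6, 1/2)
  'a': [0/1 + 1/1*1/2, 0/1 + 1/1*1/1) = [1/2, 1/1)
  emit 'b', narrow to [0/1, 1/6)
Step 2: interval [0/1, 1/6), width = 1/6 - 0/1 = 1/6
  'b': [0/1 + 1/6*0/1, 0/1 + 1/6*1/6) = [0/1, 1/36)
  'd': [0/1 + 1/6*1/6, 0/1 + 1/6*1/2) = [1/36, 1/12)
  'a': [0/1 + 1/6*1/2, 0/1 + 1/6*1/1) = [1/12, 1/6) <- contains code 7/48
  emit 'a', narrow to [1/12, 1/6)
Step 3: interval [1/12, 1/6), width = 1/6 - 1/12 = 1/12
  'b': [1/12 + 1/12*0/1, 1/12 + 1/12*1/6) = [1/12, 7/72)
  'd': [1/12 + 1/12*1/6, 1/12 + 1/12*1/2) = [7/72, 1/8)
  'a': [1/12 + 1/12*1/2, 1/12 + 1/12*1/1) = [1/8, 1/6) <- contains code 7/48
  emit 'a', narrow to [1/8, 1/6)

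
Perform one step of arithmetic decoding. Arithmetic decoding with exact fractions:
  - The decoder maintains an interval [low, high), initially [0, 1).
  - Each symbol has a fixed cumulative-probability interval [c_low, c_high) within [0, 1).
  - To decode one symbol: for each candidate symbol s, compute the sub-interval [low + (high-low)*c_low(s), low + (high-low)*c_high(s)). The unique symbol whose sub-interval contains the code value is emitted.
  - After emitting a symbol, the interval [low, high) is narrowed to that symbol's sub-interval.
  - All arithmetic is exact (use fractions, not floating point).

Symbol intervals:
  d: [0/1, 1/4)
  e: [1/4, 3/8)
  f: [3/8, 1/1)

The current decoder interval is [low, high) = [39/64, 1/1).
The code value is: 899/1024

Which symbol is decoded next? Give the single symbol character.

Answer: f

Derivation:
Interval width = high − low = 1/1 − 39/64 = 25/64
Scaled code = (code − low) / width = (899/1024 − 39/64) / 25/64 = 11/16
  d: [0/1, 1/4) 
  e: [1/4, 3/8) 
  f: [3/8, 1/1) ← scaled code falls here ✓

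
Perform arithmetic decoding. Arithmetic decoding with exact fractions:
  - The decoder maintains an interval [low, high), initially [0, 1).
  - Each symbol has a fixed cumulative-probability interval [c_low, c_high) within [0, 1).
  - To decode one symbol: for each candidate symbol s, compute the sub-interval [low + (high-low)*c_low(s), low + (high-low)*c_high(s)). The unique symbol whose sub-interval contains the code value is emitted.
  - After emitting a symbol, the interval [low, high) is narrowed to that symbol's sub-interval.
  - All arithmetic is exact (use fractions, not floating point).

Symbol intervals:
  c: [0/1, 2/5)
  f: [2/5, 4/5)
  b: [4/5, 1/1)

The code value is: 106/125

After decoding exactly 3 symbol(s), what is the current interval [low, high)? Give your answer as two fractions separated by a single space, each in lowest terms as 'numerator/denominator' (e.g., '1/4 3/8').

Step 1: interval [0/1, 1/1), width = 1/1 - 0/1 = 1/1
  'c': [0/1 + 1/1*0/1, 0/1 + 1/1*2/5) = [0/1, 2/5)
  'f': [0/1 + 1/1*2/5, 0/1 + 1/1*4/5) = [2/5, 4/5)
  'b': [0/1 + 1/1*4/5, 0/1 + 1/1*1/1) = [4/5, 1/1) <- contains code 106/125
  emit 'b', narrow to [4/5, 1/1)
Step 2: interval [4/5, 1/1), width = 1/1 - 4/5 = 1/5
  'c': [4/5 + 1/5*0/1, 4/5 + 1/5*2/5) = [4/5, 22/25) <- contains code 106/125
  'f': [4/5 + 1/5*2/5, 4/5 + 1/5*4/5) = [22/25, 24/25)
  'b': [4/5 + 1/5*4/5, 4/5 + 1/5*1/1) = [24/25, 1/1)
  emit 'c', narrow to [4/5, 22/25)
Step 3: interval [4/5, 22/25), width = 22/25 - 4/5 = 2/25
  'c': [4/5 + 2/25*0/1, 4/5 + 2/25*2/5) = [4/5, 104/125)
  'f': [4/5 + 2/25*2/5, 4/5 + 2/25*4/5) = [104/125, 108/125) <- contains code 106/125
  'b': [4/5 + 2/25*4/5, 4/5 + 2/25*1/1) = [108/125, 22/25)
  emit 'f', narrow to [104/125, 108/125)

Answer: 104/125 108/125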